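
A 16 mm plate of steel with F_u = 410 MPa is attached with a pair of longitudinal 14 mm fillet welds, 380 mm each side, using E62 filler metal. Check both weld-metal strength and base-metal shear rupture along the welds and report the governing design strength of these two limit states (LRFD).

E62XX → F_EXX = 620 MPa.
t_e = 0.707 × 14 = 9.898 mm; L = 760 mm.
Weld metal: φR_n = 0.75 × 0.6 × 620 × 9.898 × 760 × 10⁻³ = 2099 kN.
Base metal (shear rupture): φR_n = 0.75 × 0.6 × 410 × 16 × 760 × 10⁻³ = 2244 kN.
Governing: weld metal.

φR_n ≈ 2100 kN (weld metal governs)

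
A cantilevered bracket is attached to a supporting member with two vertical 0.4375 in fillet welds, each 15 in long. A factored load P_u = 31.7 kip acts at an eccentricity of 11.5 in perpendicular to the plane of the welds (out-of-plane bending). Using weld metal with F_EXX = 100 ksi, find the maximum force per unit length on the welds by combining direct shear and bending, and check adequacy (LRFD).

L_w = 2 × 15 = 30 in; section modulus (unit throat) S = 2 × L²/6 = 75 in².
Direct shear f_v = P/L_w = 31.7/30 = 1.057 kip/in.
Moment M = P × e = 31.7 × 11.5 = 364.55 kip·in; bending f_b = M/S = 4.861 kip/in.
f_max = √(f_v² + f_b²) = √(1.057² + 4.861²) = 4.974 kip/in.
φr_n = 0.75 × 0.6 × 100 × (0.707 × 0.4375) = 13.92 kip/in → adequate.

f_max ≈ 4.97 kip/in; adequate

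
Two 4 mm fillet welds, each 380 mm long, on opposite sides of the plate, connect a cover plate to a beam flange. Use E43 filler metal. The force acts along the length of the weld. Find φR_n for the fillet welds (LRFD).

E43XX → F_EXX = 430 MPa.
Effective throat t_e = 0.707 × 4 = 2.828 mm.
Total length L = 760 mm; A_we = 2.828 × 760 = 2149 mm².
F_nw = 0.6 F_EXX = 0.6 × 430 = 258 MPa.
φR_n = 0.75 × 258 × 2149 × 10⁻³ = 415.9 kN.

φR_n ≈ 416 kN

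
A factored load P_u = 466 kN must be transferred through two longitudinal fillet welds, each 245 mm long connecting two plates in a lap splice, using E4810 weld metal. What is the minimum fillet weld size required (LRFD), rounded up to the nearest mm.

E48XX → F_EXX = 480 MPa.
Total weld length L = 490 mm.
Required throat t_e = P_u / (φ × 0.6 F_EXX × L) = 466 / (0.75 × 0.6 × 480 × 490 × 10⁻³) = 4.403 mm.
Required leg w = t_e / 0.707 = 6.228 mm → use 7 mm.

w = 7 mm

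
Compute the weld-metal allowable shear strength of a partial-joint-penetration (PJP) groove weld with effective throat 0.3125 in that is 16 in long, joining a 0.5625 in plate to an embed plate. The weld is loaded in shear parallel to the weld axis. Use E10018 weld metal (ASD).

E100XX → F_EXX = 100 ksi.
Effective throat (given) t_e = 0.3125 in.
A_we = 0.3125 × 16 = 5 in².
F_nw = 0.6 F_EXX = 60 ksi.
R_n/Ω = (60 × 5) / 2.0 = 150 kips.

R_n/Ω ≈ 150 kips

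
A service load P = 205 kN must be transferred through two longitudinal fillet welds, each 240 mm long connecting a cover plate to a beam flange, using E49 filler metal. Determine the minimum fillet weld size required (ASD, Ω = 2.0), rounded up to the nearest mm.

w = 5 mm

E49XX → F_EXX = 490 MPa.
Total weld length L = 480 mm.
Required throat t_e = P × Ω / (0.6 F_EXX × L) = 205 × 2.0 / (0.6 × 490 × 480 × 10⁻³) = 2.905 mm.
Required leg w = t_e / 0.707 = 4.109 mm → use 5 mm.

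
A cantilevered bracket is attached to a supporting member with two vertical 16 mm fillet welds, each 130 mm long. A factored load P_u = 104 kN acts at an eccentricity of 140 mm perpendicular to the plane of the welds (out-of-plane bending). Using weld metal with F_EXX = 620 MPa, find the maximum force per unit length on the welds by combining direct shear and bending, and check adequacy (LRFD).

L_w = 2 × 130 = 260 mm; section modulus (unit throat) S = 2 × L²/6 = 5633 mm².
Direct shear f_v = P/L_w = 104×10³/260 = 400 N/mm.
Moment M = P × e = 104×10³ × 140 = 14560000 N·mm; bending f_b = M/S = 2585 N/mm.
f_max = √(f_v² + f_b²) = √(400² + 2585²) = 2615 N/mm.
φr_n = 0.75 × 0.6 × 620 × (0.707 × 16) = 3156 N/mm → adequate.

f_max ≈ 2620 N/mm; adequate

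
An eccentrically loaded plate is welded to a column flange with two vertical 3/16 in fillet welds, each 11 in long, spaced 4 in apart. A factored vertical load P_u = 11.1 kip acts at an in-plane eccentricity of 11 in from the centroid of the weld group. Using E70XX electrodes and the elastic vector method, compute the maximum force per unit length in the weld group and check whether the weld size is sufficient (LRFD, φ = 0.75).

f_max ≈ 2.52 kip/in; adequate

E70XX → F_EXX = 70 ksi.
Total weld length L_w = 22 in. Treat welds as unit-width lines.
Polar moment about centroid: J = 2[d³/12 + d(b/2)²] = 2[11³/12 + 11×2²] = 309.8 in³.
Direct shear f_v = P/L_w = 11.1 / 22 = 0.5045 kip/in (vertical).
Torsion M = P·e = 11.1 × 11 = 122.1 kip·in.
Critical point at (x, y) = (2, 5.5) from centroid. f_tx = M·y/J = 2.167 kip/in; f_ty = M·x/J = 0.7882 kip/in.
Resultant f_max = √[f_tx² + (f_v + f_ty)²] = √[2.167² + (0.5045 + 0.7882)²] = 2.524 kip/in.
Capacity per unit length: φr_n = 0.75 × 0.6 × 70 × (0.707 × 0.1875) = 4.176 kip/in.
2.524 ≤ 4.176 → adequate.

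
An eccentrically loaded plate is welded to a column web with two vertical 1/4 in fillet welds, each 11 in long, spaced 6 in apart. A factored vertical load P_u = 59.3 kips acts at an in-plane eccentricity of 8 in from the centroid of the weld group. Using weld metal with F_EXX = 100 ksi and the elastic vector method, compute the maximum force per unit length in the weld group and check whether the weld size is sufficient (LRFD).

f_max ≈ 8.7 kip/in; NOT adequate

Total weld length L_w = 22 in. Treat welds as unit-width lines.
Polar moment about centroid: J = 2[d³/12 + d(b/2)²] = 2[11³/12 + 11×3²] = 419.8 in³.
Direct shear f_v = P/L_w = 59.3 / 22 = 2.695 kip/in (vertical).
Torsion M = P·e = 59.3 × 8 = 474.4 kip·in.
Critical point at (x, y) = (3, 5.5) from centroid. f_tx = M·y/J = 6.215 kip/in; f_ty = M·x/J = 3.39 kip/in.
Resultant f_max = √[f_tx² + (f_v + f_ty)²] = √[6.215² + (2.695 + 3.39)²] = 8.698 kip/in.
Capacity per unit length: φr_n = 0.75 × 0.6 × 100 × (0.707 × 0.25) = 7.954 kip/in.
8.698 > 7.954 → NOT adequate.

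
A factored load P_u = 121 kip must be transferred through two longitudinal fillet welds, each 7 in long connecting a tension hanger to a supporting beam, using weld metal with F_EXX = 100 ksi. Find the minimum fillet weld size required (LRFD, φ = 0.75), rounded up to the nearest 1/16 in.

Total weld length L = 14 in.
Required throat t_e = P_u / (φ × 0.6 F_EXX × L) = 121 / (0.75 × 0.6 × 100 × 14) = 0.1921 in.
Required leg w = t_e / 0.707 = 0.2717 in → use 5/16 in.

w = 5/16 in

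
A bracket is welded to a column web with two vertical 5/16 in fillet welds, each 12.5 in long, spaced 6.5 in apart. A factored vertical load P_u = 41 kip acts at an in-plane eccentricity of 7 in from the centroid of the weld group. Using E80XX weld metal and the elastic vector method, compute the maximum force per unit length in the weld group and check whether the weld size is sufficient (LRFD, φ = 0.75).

E80XX → F_EXX = 80 ksi.
Total weld length L_w = 25 in. Treat welds as unit-width lines.
Polar moment about centroid: J = 2[d³/12 + d(b/2)²] = 2[12.5³/12 + 12.5×3.25²] = 589.6 in³.
Direct shear f_v = P/L_w = 41 / 25 = 1.64 kip/in (vertical).
Torsion M = P·e = 41 × 7 = 287 kip·in.
Critical point at (x, y) = (3.25, 6.25) from centroid. f_tx = M·y/J = 3.042 kip/in; f_ty = M·x/J = 1.582 kip/in.
Resultant f_max = √[f_tx² + (f_v + f_ty)²] = √[3.042² + (1.64 + 1.582)²] = 4.431 kip/in.
Capacity per unit length: φr_n = 0.75 × 0.6 × 80 × (0.707 × 0.3125) = 7.954 kip/in.
4.431 ≤ 7.954 → adequate.

f_max ≈ 4.43 kip/in; adequate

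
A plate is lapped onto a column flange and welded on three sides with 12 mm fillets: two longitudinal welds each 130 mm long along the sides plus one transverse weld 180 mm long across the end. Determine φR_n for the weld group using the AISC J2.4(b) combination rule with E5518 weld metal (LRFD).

φR_n ≈ 1030 kN

E55XX → F_EXX = 550 MPa.
t_e = 0.707 × 12 = 8.484 mm.
R_nwl = 0.6 × 550 × 8.484 × 260 × 10⁻³ = 727.9 kN (longitudinal, 2 welds).
R_nwt = 0.6 × 550 × 8.484 × 180 × 10⁻³ = 503.9 kN (transverse, base value).
(i) R_nwl + R_nwt = 1232 kN; (ii) 0.85 R_nwl + 1.5 R_nwt = 1375 kN.
R_n = max = 1375 kN [governs: (ii)]; φR_n = 1031 kN.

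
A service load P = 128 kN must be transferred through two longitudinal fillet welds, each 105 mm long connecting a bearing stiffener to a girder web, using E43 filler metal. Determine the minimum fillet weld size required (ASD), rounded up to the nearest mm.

E43XX → F_EXX = 430 MPa.
Total weld length L = 210 mm.
Required throat t_e = P × Ω / (0.6 F_EXX × L) = 128 × 2.0 / (0.6 × 430 × 210 × 10⁻³) = 4.725 mm.
Required leg w = t_e / 0.707 = 6.683 mm → use 7 mm.

w = 7 mm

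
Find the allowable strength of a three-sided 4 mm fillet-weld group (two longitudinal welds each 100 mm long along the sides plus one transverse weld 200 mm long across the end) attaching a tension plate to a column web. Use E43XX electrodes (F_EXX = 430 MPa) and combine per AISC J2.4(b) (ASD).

R_n/Ω ≈ 171 kN

t_e = 0.707 × 4 = 2.828 mm.
R_nwl = 0.6 × 430 × 2.828 × 200 × 10⁻³ = 145.9 kN (longitudinal, 2 welds).
R_nwt = 0.6 × 430 × 2.828 × 200 × 10⁻³ = 145.9 kN (transverse, base value).
(i) R_nwl + R_nwt = 291.8 kN; (ii) 0.85 R_nwl + 1.5 R_nwt = 342.9 kN.
R_n = max = 342.9 kN [governs: (ii)]; R_n/Ω = 171.5 kN.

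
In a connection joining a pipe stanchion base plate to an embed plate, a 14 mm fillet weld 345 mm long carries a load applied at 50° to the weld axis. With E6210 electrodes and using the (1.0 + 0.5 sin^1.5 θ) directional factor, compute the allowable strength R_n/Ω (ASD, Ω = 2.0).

E62XX → F_EXX = 620 MPa.
t_e = 0.707 × 14 = 9.898 mm; A_we = 9.898 × 345 = 3415 mm².
Directional factor: 1.0 + 0.5 sin^1.5(50°) = 1.335.
F_nw = 0.6 × 620 × 1.335 = 496.7 MPa.
R_n/Ω = (496.7 × 3415) / 2.0 × 10⁻³ = 848.1 kN.

R_n/Ω ≈ 848 kN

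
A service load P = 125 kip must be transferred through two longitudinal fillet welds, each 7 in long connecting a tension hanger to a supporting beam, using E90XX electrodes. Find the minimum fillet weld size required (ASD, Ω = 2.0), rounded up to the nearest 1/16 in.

w = 1/2 in

E90XX → F_EXX = 90 ksi.
Total weld length L = 14 in.
Required throat t_e = P × Ω / (0.6 F_EXX × L) = 125 × 2.0 / (0.6 × 90 × 14) = 0.3307 in.
Required leg w = t_e / 0.707 = 0.4677 in → use 1/2 in.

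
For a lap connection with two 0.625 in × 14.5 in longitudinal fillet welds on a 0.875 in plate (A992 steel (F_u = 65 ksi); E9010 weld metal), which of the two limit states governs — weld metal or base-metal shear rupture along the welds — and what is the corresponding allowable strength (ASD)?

R_n/Ω ≈ 346 kip (weld metal governs)

E90XX → F_EXX = 90 ksi.
t_e = 0.707 × 0.625 = 0.4419 in; L = 29 in.
Weld metal: R_n/Ω = (1/2.0) × 0.6 × 90 × 0.4419 × 29 = 346 kip.
Base metal (shear rupture): R_n/Ω = (1/2.0) × 0.6 × 65 × 0.875 × 29 = 494.8 kip.
Governing: weld metal.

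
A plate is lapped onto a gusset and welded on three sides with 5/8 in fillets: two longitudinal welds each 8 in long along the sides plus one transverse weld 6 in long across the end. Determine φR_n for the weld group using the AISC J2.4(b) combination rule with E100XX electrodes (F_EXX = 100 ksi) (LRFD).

φR_n ≈ 449 kip

t_e = 0.707 × 0.625 = 0.4419 in.
R_nwl = 0.6 × 100 × 0.4419 × 16 = 424.2 kip (longitudinal, 2 welds).
R_nwt = 0.6 × 100 × 0.4419 × 6 = 159.1 kip (transverse, base value).
(i) R_nwl + R_nwt = 583.3 kip; (ii) 0.85 R_nwl + 1.5 R_nwt = 599.2 kip.
R_n = max = 599.2 kip [governs: (ii)]; φR_n = 449.4 kip.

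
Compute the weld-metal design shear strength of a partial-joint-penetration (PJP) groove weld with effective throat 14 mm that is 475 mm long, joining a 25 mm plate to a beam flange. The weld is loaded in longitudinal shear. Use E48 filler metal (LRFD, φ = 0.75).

E48XX → F_EXX = 480 MPa.
Effective throat (given) t_e = 14 mm.
A_we = 14 × 475 = 6650 mm².
F_nw = 0.6 F_EXX = 288 MPa.
φR_n = 0.75 × 288 × 6650 × 10⁻³ = 1436 kN.

φR_n ≈ 1440 kN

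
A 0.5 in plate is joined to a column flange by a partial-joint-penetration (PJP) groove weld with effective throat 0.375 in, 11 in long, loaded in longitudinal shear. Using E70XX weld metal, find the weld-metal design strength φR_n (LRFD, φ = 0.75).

φR_n ≈ 130 kips

E70XX → F_EXX = 70 ksi.
Effective throat (given) t_e = 0.375 in.
A_we = 0.375 × 11 = 4.125 in².
F_nw = 0.6 F_EXX = 42 ksi.
φR_n = 0.75 × 42 × 4.125 = 129.9 kips.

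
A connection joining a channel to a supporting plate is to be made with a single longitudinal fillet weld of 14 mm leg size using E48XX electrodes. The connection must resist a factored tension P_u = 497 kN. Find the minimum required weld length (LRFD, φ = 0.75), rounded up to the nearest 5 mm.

E48XX → F_EXX = 480 MPa.
Throat t_e = 0.707 × 14 = 9.898 mm.
φr_n = 0.75 × 0.6 × 480 × 9.898 × 10⁻³ = 2.138 kN/mm.
L_req = P_u / φr_n = 497 / 2.138 = 232.5 mm total.
Round up → use L = 235 mm.

L = 235 mm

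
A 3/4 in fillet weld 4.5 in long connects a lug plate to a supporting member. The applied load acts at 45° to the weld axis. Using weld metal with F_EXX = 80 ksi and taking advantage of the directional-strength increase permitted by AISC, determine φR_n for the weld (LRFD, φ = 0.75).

φR_n ≈ 111 kips

t_e = 0.707 × 0.75 = 0.5302 in; A_we = 0.5302 × 4.5 = 2.386 in².
Directional factor: 1.0 + 0.5 sin^1.5(45°) = 1.297.
F_nw = 0.6 × 80 × 1.297 = 62.27 ksi.
φR_n = 0.75 × 62.27 × 2.386 = 111.4 kips.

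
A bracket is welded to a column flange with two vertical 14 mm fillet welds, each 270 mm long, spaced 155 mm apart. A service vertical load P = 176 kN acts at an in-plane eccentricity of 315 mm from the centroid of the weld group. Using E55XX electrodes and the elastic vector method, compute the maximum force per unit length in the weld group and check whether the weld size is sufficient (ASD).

E55XX → F_EXX = 550 MPa.
Total weld length L_w = 540 mm. Treat welds as unit-width lines.
Polar moment about centroid: J = 2[d³/12 + d(b/2)²] = 2[270³/12 + 270×77.5²] = 6524000 mm³.
Direct shear f_v = P/L_w = 176×10³ / 540 = 325.9 N/mm (vertical).
Torsion M = P·e = 176×10³ × 315 = 55440000 N·mm.
Critical point at (x, y) = (77.5, 135) from centroid. f_tx = M·y/J = 1147 N/mm; f_ty = M·x/J = 658.6 N/mm.
Resultant f_max = √[f_tx² + (f_v + f_ty)²] = √[1147² + (325.9 + 658.6)²] = 1512 N/mm.
Capacity per unit length: r_n/Ω = (1/2.0) × 0.6 × 550 × (0.707 × 14) = 1633 N/mm.
1512 ≤ 1633 → adequate.

f_max ≈ 1510 N/mm; adequate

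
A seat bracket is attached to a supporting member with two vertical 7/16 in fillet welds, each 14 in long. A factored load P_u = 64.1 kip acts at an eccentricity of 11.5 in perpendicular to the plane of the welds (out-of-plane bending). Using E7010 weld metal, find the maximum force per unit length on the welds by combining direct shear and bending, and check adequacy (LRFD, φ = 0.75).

f_max ≈ 11.5 kip/in; NOT adequate

E70XX → F_EXX = 70 ksi.
L_w = 2 × 14 = 28 in; section modulus (unit throat) S = 2 × L²/6 = 65.33 in².
Direct shear f_v = P/L_w = 64.1/28 = 2.289 kip/in.
Moment M = P × e = 64.1 × 11.5 = 737.15 kip·in; bending f_b = M/S = 11.28 kip/in.
f_max = √(f_v² + f_b²) = √(2.289² + 11.28²) = 11.51 kip/in.
φr_n = 0.75 × 0.6 × 70 × (0.707 × 0.4375) = 9.743 kip/in → NOT adequate.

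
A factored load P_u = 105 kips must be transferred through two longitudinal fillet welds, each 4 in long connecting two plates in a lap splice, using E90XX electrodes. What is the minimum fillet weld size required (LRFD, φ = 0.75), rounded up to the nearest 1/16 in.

E90XX → F_EXX = 90 ksi.
Total weld length L = 8 in.
Required throat t_e = P_u / (φ × 0.6 F_EXX × L) = 105 / (0.75 × 0.6 × 90 × 8) = 0.3241 in.
Required leg w = t_e / 0.707 = 0.4584 in → use 1/2 in.

w = 1/2 in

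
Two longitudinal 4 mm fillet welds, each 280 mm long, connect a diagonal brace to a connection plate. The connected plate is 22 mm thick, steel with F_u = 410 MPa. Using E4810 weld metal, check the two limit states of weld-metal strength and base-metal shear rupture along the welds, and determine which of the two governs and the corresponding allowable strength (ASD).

E48XX → F_EXX = 480 MPa.
t_e = 0.707 × 4 = 2.828 mm; L = 560 mm.
Weld metal: R_n/Ω = (1/2.0) × 0.6 × 480 × 2.828 × 560 × 10⁻³ = 228 kN.
Base metal (shear rupture): R_n/Ω = (1/2.0) × 0.6 × 410 × 22 × 560 × 10⁻³ = 1515 kN.
Governing: weld metal.

R_n/Ω ≈ 228 kN (weld metal governs)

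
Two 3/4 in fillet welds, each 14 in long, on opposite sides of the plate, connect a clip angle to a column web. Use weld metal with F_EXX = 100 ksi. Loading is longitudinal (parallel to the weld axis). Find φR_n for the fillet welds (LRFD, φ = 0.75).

Effective throat t_e = 0.707 × 0.75 = 0.5302 in.
Total length L = 28 in; A_we = 0.5302 × 28 = 14.85 in².
F_nw = 0.6 F_EXX = 0.6 × 100 = 60 ksi.
φR_n = 0.75 × 60 × 14.85 = 668.1 kip.

φR_n ≈ 668 kip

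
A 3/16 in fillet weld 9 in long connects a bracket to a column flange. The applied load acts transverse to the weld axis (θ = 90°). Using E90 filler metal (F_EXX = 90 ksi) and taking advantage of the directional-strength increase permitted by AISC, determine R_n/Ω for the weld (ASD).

R_n/Ω ≈ 48.3 kips

t_e = 0.707 × 0.1875 = 0.1326 in; A_we = 0.1326 × 9 = 1.193 in².
Directional factor: 1.0 + 0.5 sin^1.5(90°) = 1.5.
F_nw = 0.6 × 90 × 1.5 = 81 ksi.
R_n/Ω = (81 × 1.193) / 2.0 = 48.32 kips.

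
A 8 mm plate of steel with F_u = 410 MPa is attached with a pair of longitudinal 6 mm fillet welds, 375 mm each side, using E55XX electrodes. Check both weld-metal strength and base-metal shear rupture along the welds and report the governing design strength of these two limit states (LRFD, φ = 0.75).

φR_n ≈ 787 kN (weld metal governs)

E55XX → F_EXX = 550 MPa.
t_e = 0.707 × 6 = 4.242 mm; L = 750 mm.
Weld metal: φR_n = 0.75 × 0.6 × 550 × 4.242 × 750 × 10⁻³ = 787.4 kN.
Base metal (shear rupture): φR_n = 0.75 × 0.6 × 410 × 8 × 750 × 10⁻³ = 1107 kN.
Governing: weld metal.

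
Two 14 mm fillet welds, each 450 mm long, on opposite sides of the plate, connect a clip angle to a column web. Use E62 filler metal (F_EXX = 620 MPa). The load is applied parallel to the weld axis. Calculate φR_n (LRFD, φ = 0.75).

Effective throat t_e = 0.707 × 14 = 9.898 mm.
Total length L = 900 mm; A_we = 9.898 × 900 = 8908 mm².
F_nw = 0.6 F_EXX = 0.6 × 620 = 372 MPa.
φR_n = 0.75 × 372 × 8908 × 10⁻³ = 2485 kN.

φR_n ≈ 2490 kN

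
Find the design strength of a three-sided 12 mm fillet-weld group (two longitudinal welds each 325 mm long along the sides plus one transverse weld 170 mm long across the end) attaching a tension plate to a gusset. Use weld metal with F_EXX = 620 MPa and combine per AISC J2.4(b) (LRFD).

φR_n ≈ 1940 kN

t_e = 0.707 × 12 = 8.484 mm.
R_nwl = 0.6 × 620 × 8.484 × 650 × 10⁻³ = 2051 kN (longitudinal, 2 welds).
R_nwt = 0.6 × 620 × 8.484 × 170 × 10⁻³ = 536.5 kN (transverse, base value).
(i) R_nwl + R_nwt = 2588 kN; (ii) 0.85 R_nwl + 1.5 R_nwt = 2549 kN.
R_n = max = 2588 kN [governs: (i)]; φR_n = 1941 kN.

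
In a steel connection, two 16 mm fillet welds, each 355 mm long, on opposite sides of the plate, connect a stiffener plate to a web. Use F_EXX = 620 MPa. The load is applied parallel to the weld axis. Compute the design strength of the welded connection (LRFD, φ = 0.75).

Effective throat t_e = 0.707 × 16 = 11.31 mm.
Total length L = 710 mm; A_we = 11.31 × 710 = 8032 mm².
F_nw = 0.6 F_EXX = 0.6 × 620 = 372 MPa.
φR_n = 0.75 × 372 × 8032 × 10⁻³ = 2241 kN.

φR_n ≈ 2240 kN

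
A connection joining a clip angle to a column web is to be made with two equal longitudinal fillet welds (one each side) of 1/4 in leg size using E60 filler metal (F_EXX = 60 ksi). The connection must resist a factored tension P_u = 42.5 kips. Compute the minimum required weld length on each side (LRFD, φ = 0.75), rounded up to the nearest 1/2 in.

L = 4.5 in on each side

Throat t_e = 0.707 × 0.25 = 0.1767 in.
φr_n = 0.75 × 0.6 × 60 × 0.1767 = 4.772 kips/in.
L_req = P_u / φr_n = 42.5 / 4.772 = 8.906 in total.
Per side: 8.906 / 2 = 4.453 in.
Round up → use L = 4.5 in on each side.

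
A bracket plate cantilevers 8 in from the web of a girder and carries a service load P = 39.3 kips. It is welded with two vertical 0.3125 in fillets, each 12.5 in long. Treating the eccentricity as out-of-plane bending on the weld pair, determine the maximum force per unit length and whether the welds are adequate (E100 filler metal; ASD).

f_max ≈ 6.24 kip/in; adequate

E100XX → F_EXX = 100 ksi.
L_w = 2 × 12.5 = 25 in; section modulus (unit throat) S = 2 × L²/6 = 52.08 in².
Direct shear f_v = P/L_w = 39.3/25 = 1.572 kip/in.
Moment M = P × e = 39.3 × 8 = 314.4 kip·in; bending f_b = M/S = 6.036 kip/in.
f_max = √(f_v² + f_b²) = √(1.572² + 6.036²) = 6.238 kip/in.
r_n/Ω = (1/2.0) × 0.6 × 100 × (0.707 × 0.3125) = 6.628 kip/in → adequate.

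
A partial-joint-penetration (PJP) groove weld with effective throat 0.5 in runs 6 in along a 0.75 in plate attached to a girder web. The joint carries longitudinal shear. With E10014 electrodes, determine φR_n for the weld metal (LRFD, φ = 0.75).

φR_n ≈ 135 kip

E100XX → F_EXX = 100 ksi.
Effective throat (given) t_e = 0.5 in.
A_we = 0.5 × 6 = 3 in².
F_nw = 0.6 F_EXX = 60 ksi.
φR_n = 0.75 × 60 × 3 = 135 kip.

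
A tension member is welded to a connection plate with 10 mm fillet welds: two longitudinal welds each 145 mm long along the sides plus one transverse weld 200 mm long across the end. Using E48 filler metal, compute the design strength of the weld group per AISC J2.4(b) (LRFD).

E48XX → F_EXX = 480 MPa.
t_e = 0.707 × 10 = 7.07 mm.
R_nwl = 0.6 × 480 × 7.07 × 290 × 10⁻³ = 590.5 kN (longitudinal, 2 welds).
R_nwt = 0.6 × 480 × 7.07 × 200 × 10⁻³ = 407.2 kN (transverse, base value).
(i) R_nwl + R_nwt = 997.7 kN; (ii) 0.85 R_nwl + 1.5 R_nwt = 1113 kN.
R_n = max = 1113 kN [governs: (ii)]; φR_n = 834.6 kN.

φR_n ≈ 835 kN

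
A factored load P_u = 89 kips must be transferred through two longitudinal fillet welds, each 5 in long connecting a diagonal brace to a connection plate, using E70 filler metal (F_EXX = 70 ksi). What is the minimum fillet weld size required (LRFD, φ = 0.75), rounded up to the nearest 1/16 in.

Total weld length L = 10 in.
Required throat t_e = P_u / (φ × 0.6 F_EXX × L) = 89 / (0.75 × 0.6 × 70 × 10) = 0.2825 in.
Required leg w = t_e / 0.707 = 0.3996 in → use 7/16 in.

w = 7/16 in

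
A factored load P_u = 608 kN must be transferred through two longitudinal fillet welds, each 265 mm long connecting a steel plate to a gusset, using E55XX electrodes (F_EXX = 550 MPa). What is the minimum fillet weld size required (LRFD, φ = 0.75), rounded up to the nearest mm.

w = 7 mm

Total weld length L = 530 mm.
Required throat t_e = P_u / (φ × 0.6 F_EXX × L) = 608 / (0.75 × 0.6 × 550 × 530 × 10⁻³) = 4.635 mm.
Required leg w = t_e / 0.707 = 6.556 mm → use 7 mm.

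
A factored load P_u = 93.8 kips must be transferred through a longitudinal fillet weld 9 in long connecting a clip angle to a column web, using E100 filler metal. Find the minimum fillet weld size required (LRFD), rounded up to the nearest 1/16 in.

E100XX → F_EXX = 100 ksi.
Total weld length L = 9 in.
Required throat t_e = P_u / (φ × 0.6 F_EXX × L) = 93.8 / (0.75 × 0.6 × 100 × 9) = 0.2316 in.
Required leg w = t_e / 0.707 = 0.3276 in → use 3/8 in.

w = 3/8 in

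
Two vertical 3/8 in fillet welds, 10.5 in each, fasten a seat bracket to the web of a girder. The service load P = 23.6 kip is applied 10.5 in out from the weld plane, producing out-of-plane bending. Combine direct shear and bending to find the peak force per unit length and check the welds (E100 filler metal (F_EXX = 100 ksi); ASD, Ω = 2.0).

f_max ≈ 6.84 kip/in; adequate

L_w = 2 × 10.5 = 21 in; section modulus (unit throat) S = 2 × L²/6 = 36.75 in².
Direct shear f_v = P/L_w = 23.6/21 = 1.124 kip/in.
Moment M = P × e = 23.6 × 10.5 = 247.8 kip·in; bending f_b = M/S = 6.743 kip/in.
f_max = √(f_v² + f_b²) = √(1.124² + 6.743²) = 6.836 kip/in.
r_n/Ω = (1/2.0) × 0.6 × 100 × (0.707 × 0.375) = 7.954 kip/in → adequate.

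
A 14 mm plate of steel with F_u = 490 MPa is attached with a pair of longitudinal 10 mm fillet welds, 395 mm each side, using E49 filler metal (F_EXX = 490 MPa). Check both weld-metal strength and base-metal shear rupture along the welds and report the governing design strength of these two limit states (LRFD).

φR_n ≈ 1230 kN (weld metal governs)

t_e = 0.707 × 10 = 7.07 mm; L = 790 mm.
Weld metal: φR_n = 0.75 × 0.6 × 490 × 7.07 × 790 × 10⁻³ = 1232 kN.
Base metal (shear rupture): φR_n = 0.75 × 0.6 × 490 × 14 × 790 × 10⁻³ = 2439 kN.
Governing: weld metal.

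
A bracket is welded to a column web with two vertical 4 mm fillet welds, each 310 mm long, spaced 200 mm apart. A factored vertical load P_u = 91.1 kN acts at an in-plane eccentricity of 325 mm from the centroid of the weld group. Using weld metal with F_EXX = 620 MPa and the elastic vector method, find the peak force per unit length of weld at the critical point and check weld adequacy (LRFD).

Total weld length L_w = 620 mm. Treat welds as unit-width lines.
Polar moment about centroid: J = 2[d³/12 + d(b/2)²] = 2[310³/12 + 310×100²] = 11170000 mm³.
Direct shear f_v = P/L_w = 91.1×10³ / 620 = 146.9 N/mm (vertical).
Torsion M = P·e = 91.1×10³ × 325 = 29608000 N·mm.
Critical point at (x, y) = (100, 155) from centroid. f_tx = M·y/J = 411 N/mm; f_ty = M·x/J = 265.2 N/mm.
Resultant f_max = √[f_tx² + (f_v + f_ty)²] = √[411² + (146.9 + 265.2)²] = 582 N/mm.
Capacity per unit length: φr_n = 0.75 × 0.6 × 620 × (0.707 × 4) = 789 N/mm.
582 ≤ 789 → adequate.

f_max ≈ 582 N/mm; adequate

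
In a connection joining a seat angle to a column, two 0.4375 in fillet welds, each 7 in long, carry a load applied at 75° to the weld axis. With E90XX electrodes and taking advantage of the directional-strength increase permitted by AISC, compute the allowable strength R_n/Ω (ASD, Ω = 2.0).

R_n/Ω ≈ 172 kips

E90XX → F_EXX = 90 ksi.
t_e = 0.707 × 0.4375 = 0.3093 in; A_we = 0.3093 × 14 = 4.33 in².
Directional factor: 1.0 + 0.5 sin^1.5(75°) = 1.475.
F_nw = 0.6 × 90 × 1.475 = 79.63 ksi.
R_n/Ω = (79.63 × 4.33) / 2.0 = 172.4 kips.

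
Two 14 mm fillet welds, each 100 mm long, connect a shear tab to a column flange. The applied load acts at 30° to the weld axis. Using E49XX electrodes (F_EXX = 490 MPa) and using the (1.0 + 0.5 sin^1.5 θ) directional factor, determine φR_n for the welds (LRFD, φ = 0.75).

φR_n ≈ 514 kN

t_e = 0.707 × 14 = 9.898 mm; A_we = 9.898 × 200 = 1980 mm².
Directional factor: 1.0 + 0.5 sin^1.5(30°) = 1.177.
F_nw = 0.6 × 490 × 1.177 = 346 MPa.
φR_n = 0.75 × 346 × 1980 × 10⁻³ = 513.7 kN.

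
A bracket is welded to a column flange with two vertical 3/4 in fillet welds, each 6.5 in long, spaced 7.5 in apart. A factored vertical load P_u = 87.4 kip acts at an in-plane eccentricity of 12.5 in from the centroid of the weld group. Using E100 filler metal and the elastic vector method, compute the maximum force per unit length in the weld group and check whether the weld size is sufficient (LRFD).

E100XX → F_EXX = 100 ksi.
Total weld length L_w = 13 in. Treat welds as unit-width lines.
Polar moment about centroid: J = 2[d³/12 + d(b/2)²] = 2[6.5³/12 + 6.5×3.75²] = 228.6 in³.
Direct shear f_v = P/L_w = 87.4 / 13 = 6.723 kip/in (vertical).
Torsion M = P·e = 87.4 × 12.5 = 1092.5 kip·in.
Critical point at (x, y) = (3.75, 3.25) from centroid. f_tx = M·y/J = 15.53 kip/in; f_ty = M·x/J = 17.92 kip/in.
Resultant f_max = √[f_tx² + (f_v + f_ty)²] = √[15.53² + (6.723 + 17.92)²] = 29.13 kip/in.
Capacity per unit length: φr_n = 0.75 × 0.6 × 100 × (0.707 × 0.75) = 23.86 kip/in.
29.13 > 23.86 → NOT adequate.

f_max ≈ 29.1 kip/in; NOT adequate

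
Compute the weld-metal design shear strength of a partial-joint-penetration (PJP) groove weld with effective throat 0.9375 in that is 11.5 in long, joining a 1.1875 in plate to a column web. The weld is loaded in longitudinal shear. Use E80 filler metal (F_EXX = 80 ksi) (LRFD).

Effective throat (given) t_e = 0.9375 in.
A_we = 0.9375 × 11.5 = 10.78 in².
F_nw = 0.6 F_EXX = 48 ksi.
φR_n = 0.75 × 48 × 10.78 = 388.1 kips.

φR_n ≈ 388 kips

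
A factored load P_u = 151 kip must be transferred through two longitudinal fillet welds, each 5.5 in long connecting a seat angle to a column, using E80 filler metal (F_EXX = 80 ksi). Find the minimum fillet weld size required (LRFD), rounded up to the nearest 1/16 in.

Total weld length L = 11 in.
Required throat t_e = P_u / (φ × 0.6 F_EXX × L) = 151 / (0.75 × 0.6 × 80 × 11) = 0.3813 in.
Required leg w = t_e / 0.707 = 0.5393 in → use 9/16 in.

w = 9/16 in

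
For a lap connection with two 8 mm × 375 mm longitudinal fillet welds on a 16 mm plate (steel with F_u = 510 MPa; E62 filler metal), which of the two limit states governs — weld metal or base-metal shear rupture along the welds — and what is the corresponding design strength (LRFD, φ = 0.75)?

φR_n ≈ 1180 kN (weld metal governs)

E62XX → F_EXX = 620 MPa.
t_e = 0.707 × 8 = 5.656 mm; L = 750 mm.
Weld metal: φR_n = 0.75 × 0.6 × 620 × 5.656 × 750 × 10⁻³ = 1184 kN.
Base metal (shear rupture): φR_n = 0.75 × 0.6 × 510 × 16 × 750 × 10⁻³ = 2754 kN.
Governing: weld metal.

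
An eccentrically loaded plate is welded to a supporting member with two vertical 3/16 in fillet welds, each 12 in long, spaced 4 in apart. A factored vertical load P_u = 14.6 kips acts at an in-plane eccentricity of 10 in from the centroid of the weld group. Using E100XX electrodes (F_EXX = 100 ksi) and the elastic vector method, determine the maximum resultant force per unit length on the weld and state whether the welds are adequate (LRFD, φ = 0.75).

Total weld length L_w = 24 in. Treat welds as unit-width lines.
Polar moment about centroid: J = 2[d³/12 + d(b/2)²] = 2[12³/12 + 12×2²] = 384 in³.
Direct shear f_v = P/L_w = 14.6 / 24 = 0.6083 kip/in (vertical).
Torsion M = P·e = 14.6 × 10 = 146 kip·in.
Critical point at (x, y) = (2, 6) from centroid. f_tx = M·y/J = 2.281 kip/in; f_ty = M·x/J = 0.7604 kip/in.
Resultant f_max = √[f_tx² + (f_v + f_ty)²] = √[2.281² + (0.6083 + 0.7604)²] = 2.66 kip/in.
Capacity per unit length: φr_n = 0.75 × 0.6 × 100 × (0.707 × 0.1875) = 5.965 kip/in.
2.66 ≤ 5.965 → adequate.

f_max ≈ 2.66 kip/in; adequate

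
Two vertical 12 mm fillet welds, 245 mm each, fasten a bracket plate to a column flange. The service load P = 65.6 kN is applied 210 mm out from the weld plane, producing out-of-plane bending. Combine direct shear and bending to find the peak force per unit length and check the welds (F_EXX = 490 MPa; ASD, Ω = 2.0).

L_w = 2 × 245 = 490 mm; section modulus (unit throat) S = 2 × L²/6 = 20010 mm².
Direct shear f_v = P/L_w = 65.6×10³/490 = 133.9 N/mm.
Moment M = P × e = 65.6×10³ × 210 = 13776000 N·mm; bending f_b = M/S = 688.5 N/mm.
f_max = √(f_v² + f_b²) = √(133.9² + 688.5²) = 701.4 N/mm.
r_n/Ω = (1/2.0) × 0.6 × 490 × (0.707 × 12) = 1247 N/mm → adequate.

f_max ≈ 701 N/mm; adequate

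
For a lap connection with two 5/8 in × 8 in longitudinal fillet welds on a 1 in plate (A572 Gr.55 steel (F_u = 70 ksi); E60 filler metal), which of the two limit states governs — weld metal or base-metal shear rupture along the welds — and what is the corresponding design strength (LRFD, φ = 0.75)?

φR_n ≈ 191 kip (weld metal governs)

E60XX → F_EXX = 60 ksi.
t_e = 0.707 × 0.625 = 0.4419 in; L = 16 in.
Weld metal: φR_n = 0.75 × 0.6 × 60 × 0.4419 × 16 = 190.9 kip.
Base metal (shear rupture): φR_n = 0.75 × 0.6 × 70 × 1 × 16 = 504 kip.
Governing: weld metal.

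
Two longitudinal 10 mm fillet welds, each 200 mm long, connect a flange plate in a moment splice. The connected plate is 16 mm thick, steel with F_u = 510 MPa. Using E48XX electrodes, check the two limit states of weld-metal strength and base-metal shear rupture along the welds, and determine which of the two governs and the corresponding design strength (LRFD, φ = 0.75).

E48XX → F_EXX = 480 MPa.
t_e = 0.707 × 10 = 7.07 mm; L = 400 mm.
Weld metal: φR_n = 0.75 × 0.6 × 480 × 7.07 × 400 × 10⁻³ = 610.8 kN.
Base metal (shear rupture): φR_n = 0.75 × 0.6 × 510 × 16 × 400 × 10⁻³ = 1469 kN.
Governing: weld metal.

φR_n ≈ 611 kN (weld metal governs)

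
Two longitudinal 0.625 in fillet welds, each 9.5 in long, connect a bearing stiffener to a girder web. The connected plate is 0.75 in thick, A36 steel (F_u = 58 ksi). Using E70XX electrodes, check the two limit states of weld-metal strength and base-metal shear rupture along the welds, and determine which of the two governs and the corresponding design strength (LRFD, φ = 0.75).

φR_n ≈ 264 kip (weld metal governs)

E70XX → F_EXX = 70 ksi.
t_e = 0.707 × 0.625 = 0.4419 in; L = 19 in.
Weld metal: φR_n = 0.75 × 0.6 × 70 × 0.4419 × 19 = 264.5 kip.
Base metal (shear rupture): φR_n = 0.75 × 0.6 × 58 × 0.75 × 19 = 371.9 kip.
Governing: weld metal.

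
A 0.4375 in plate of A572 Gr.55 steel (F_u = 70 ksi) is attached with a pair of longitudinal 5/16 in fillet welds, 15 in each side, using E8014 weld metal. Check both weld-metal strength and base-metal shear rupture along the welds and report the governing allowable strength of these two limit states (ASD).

R_n/Ω ≈ 159 kips (weld metal governs)

E80XX → F_EXX = 80 ksi.
t_e = 0.707 × 0.3125 = 0.2209 in; L = 30 in.
Weld metal: R_n/Ω = (1/2.0) × 0.6 × 80 × 0.2209 × 30 = 159.1 kips.
Base metal (shear rupture): R_n/Ω = (1/2.0) × 0.6 × 70 × 0.4375 × 30 = 275.6 kips.
Governing: weld metal.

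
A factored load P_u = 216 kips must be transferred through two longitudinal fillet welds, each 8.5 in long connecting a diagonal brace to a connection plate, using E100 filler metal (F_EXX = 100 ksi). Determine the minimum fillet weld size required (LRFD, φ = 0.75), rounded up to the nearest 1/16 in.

Total weld length L = 17 in.
Required throat t_e = P_u / (φ × 0.6 F_EXX × L) = 216 / (0.75 × 0.6 × 100 × 17) = 0.2824 in.
Required leg w = t_e / 0.707 = 0.3994 in → use 7/16 in.

w = 7/16 in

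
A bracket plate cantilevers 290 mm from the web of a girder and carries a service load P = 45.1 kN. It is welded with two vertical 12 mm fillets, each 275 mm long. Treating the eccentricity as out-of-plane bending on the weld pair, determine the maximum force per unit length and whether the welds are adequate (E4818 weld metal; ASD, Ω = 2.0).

f_max ≈ 525 N/mm; adequate

E48XX → F_EXX = 480 MPa.
L_w = 2 × 275 = 550 mm; section modulus (unit throat) S = 2 × L²/6 = 25210 mm².
Direct shear f_v = P/L_w = 45.1×10³/550 = 82 N/mm.
Moment M = P × e = 45.1×10³ × 290 = 13079000 N·mm; bending f_b = M/S = 518.8 N/mm.
f_max = √(f_v² + f_b²) = √(82² + 518.8²) = 525.3 N/mm.
r_n/Ω = (1/2.0) × 0.6 × 480 × (0.707 × 12) = 1222 N/mm → adequate.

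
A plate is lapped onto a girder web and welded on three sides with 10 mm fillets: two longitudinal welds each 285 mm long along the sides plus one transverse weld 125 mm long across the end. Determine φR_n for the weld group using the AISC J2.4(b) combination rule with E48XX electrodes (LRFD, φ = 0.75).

E48XX → F_EXX = 480 MPa.
t_e = 0.707 × 10 = 7.07 mm.
R_nwl = 0.6 × 480 × 7.07 × 570 × 10⁻³ = 1161 kN (longitudinal, 2 welds).
R_nwt = 0.6 × 480 × 7.07 × 125 × 10⁻³ = 254.5 kN (transverse, base value).
(i) R_nwl + R_nwt = 1415 kN; (ii) 0.85 R_nwl + 1.5 R_nwt = 1368 kN.
R_n = max = 1415 kN [governs: (i)]; φR_n = 1061 kN.

φR_n ≈ 1060 kN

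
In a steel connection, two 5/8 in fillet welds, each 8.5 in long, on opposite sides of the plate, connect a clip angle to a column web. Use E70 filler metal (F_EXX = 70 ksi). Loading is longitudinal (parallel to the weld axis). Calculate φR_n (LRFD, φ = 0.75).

Effective throat t_e = 0.707 × 0.625 = 0.4419 in.
Total length L = 17 in; A_we = 0.4419 × 17 = 7.512 in².
F_nw = 0.6 F_EXX = 0.6 × 70 = 42 ksi.
φR_n = 0.75 × 42 × 7.512 = 236.6 kips.

φR_n ≈ 237 kips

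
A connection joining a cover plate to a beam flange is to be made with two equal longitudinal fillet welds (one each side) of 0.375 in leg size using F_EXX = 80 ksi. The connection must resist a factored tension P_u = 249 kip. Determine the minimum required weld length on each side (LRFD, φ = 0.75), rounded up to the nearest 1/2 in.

L = 13.5 in on each side

Throat t_e = 0.707 × 0.375 = 0.2651 in.
φr_n = 0.75 × 0.6 × 80 × 0.2651 = 9.544 kip/in.
L_req = P_u / φr_n = 249 / 9.544 = 26.09 in total.
Per side: 26.09 / 2 = 13.04 in.
Round up → use L = 13.5 in on each side.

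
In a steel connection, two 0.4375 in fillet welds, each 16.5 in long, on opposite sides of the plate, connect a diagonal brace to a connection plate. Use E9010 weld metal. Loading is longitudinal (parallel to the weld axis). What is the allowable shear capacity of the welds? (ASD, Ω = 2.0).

R_n/Ω ≈ 276 kip

E90XX → F_EXX = 90 ksi.
Effective throat t_e = 0.707 × 0.4375 = 0.3093 in.
Total length L = 33 in; A_we = 0.3093 × 33 = 10.21 in².
F_nw = 0.6 F_EXX = 0.6 × 90 = 54 ksi.
R_n = 54 × 10.21 = 551.2 kip; R_n/Ω = 551.2/2.0 = 275.6 kip.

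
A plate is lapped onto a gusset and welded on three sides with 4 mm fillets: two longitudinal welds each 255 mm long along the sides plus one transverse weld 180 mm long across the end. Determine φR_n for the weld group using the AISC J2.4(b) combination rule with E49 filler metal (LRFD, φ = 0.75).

φR_n ≈ 439 kN

E49XX → F_EXX = 490 MPa.
t_e = 0.707 × 4 = 2.828 mm.
R_nwl = 0.6 × 490 × 2.828 × 510 × 10⁻³ = 424 kN (longitudinal, 2 welds).
R_nwt = 0.6 × 490 × 2.828 × 180 × 10⁻³ = 149.7 kN (transverse, base value).
(i) R_nwl + R_nwt = 573.7 kN; (ii) 0.85 R_nwl + 1.5 R_nwt = 584.9 kN.
R_n = max = 584.9 kN [governs: (ii)]; φR_n = 438.7 kN.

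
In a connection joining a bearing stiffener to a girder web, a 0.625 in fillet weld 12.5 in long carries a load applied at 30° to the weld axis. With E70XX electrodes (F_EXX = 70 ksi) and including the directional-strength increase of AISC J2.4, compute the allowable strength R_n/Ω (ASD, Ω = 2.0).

R_n/Ω ≈ 136 kip

t_e = 0.707 × 0.625 = 0.4419 in; A_we = 0.4419 × 12.5 = 5.523 in².
Directional factor: 1.0 + 0.5 sin^1.5(30°) = 1.177.
F_nw = 0.6 × 70 × 1.177 = 49.42 ksi.
R_n/Ω = (49.42 × 5.523) / 2.0 = 136.5 kip.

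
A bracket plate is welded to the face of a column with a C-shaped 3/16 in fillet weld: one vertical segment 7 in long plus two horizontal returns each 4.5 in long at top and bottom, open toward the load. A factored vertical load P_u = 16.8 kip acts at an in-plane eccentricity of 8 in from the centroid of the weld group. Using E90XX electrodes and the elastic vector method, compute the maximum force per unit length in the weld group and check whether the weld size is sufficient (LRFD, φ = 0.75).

f_max ≈ 4.46 kip/in; adequate

E90XX → F_EXX = 90 ksi.
Total weld length L_w = 16 in. Treat welds as unit-width lines.
Centroid: x̄ = 2×4.5×2.25 / 16 = 1.266 in from the vertical weld.
Polar moment about centroid: J = I_x + I_y = [7³/12 + 2×4.5×3.5²] + [7×1.266² + 2(4.5³/12 + 4.5×0.9844²)] = 174 in³.
Direct shear f_v = P/L_w = 16.8 / 16 = 1.05 kip/in (vertical).
Torsion M = P·e = 16.8 × 8 = 134.4 kip·in.
Critical point at (x, y) = (3.234, 3.5) from centroid. f_tx = M·y/J = 2.704 kip/in; f_ty = M·x/J = 2.499 kip/in.
Resultant f_max = √[f_tx² + (f_v + f_ty)²] = √[2.704² + (1.05 + 2.499)²] = 4.462 kip/in.
Capacity per unit length: φr_n = 0.75 × 0.6 × 90 × (0.707 × 0.1875) = 5.369 kip/in.
4.462 ≤ 5.369 → adequate.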